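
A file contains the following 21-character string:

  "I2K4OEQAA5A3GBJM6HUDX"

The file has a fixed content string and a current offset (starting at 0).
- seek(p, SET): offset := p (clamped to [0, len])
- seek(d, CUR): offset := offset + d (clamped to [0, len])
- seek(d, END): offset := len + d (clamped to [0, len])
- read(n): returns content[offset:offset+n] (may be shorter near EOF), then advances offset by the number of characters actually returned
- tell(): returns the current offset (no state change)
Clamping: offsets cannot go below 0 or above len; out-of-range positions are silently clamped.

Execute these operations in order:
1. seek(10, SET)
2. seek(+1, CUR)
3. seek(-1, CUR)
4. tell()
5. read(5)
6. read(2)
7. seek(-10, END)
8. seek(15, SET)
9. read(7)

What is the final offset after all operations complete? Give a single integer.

Answer: 21

Derivation:
After 1 (seek(10, SET)): offset=10
After 2 (seek(+1, CUR)): offset=11
After 3 (seek(-1, CUR)): offset=10
After 4 (tell()): offset=10
After 5 (read(5)): returned 'A3GBJ', offset=15
After 6 (read(2)): returned 'M6', offset=17
After 7 (seek(-10, END)): offset=11
After 8 (seek(15, SET)): offset=15
After 9 (read(7)): returned 'M6HUDX', offset=21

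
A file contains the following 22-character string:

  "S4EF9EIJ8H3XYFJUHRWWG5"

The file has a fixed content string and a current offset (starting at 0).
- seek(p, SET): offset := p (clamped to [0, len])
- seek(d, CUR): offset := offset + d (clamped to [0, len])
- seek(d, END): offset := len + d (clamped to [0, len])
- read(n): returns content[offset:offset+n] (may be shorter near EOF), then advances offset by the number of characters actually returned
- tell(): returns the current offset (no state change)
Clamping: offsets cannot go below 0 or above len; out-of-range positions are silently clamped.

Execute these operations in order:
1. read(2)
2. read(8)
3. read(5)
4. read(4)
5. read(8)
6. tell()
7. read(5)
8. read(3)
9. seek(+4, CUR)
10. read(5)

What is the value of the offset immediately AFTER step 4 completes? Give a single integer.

Answer: 19

Derivation:
After 1 (read(2)): returned 'S4', offset=2
After 2 (read(8)): returned 'EF9EIJ8H', offset=10
After 3 (read(5)): returned '3XYFJ', offset=15
After 4 (read(4)): returned 'UHRW', offset=19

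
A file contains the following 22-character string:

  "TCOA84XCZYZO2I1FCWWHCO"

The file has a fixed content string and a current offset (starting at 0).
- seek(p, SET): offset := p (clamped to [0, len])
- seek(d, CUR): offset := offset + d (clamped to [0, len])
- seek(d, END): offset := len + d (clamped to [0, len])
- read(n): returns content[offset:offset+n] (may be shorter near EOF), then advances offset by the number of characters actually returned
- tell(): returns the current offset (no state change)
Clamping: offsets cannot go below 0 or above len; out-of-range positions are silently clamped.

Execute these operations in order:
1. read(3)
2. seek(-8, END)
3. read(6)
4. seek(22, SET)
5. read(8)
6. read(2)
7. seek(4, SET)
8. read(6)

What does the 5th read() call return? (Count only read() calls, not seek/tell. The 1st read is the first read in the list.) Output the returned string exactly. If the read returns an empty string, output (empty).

Answer: 84XCZY

Derivation:
After 1 (read(3)): returned 'TCO', offset=3
After 2 (seek(-8, END)): offset=14
After 3 (read(6)): returned '1FCWWH', offset=20
After 4 (seek(22, SET)): offset=22
After 5 (read(8)): returned '', offset=22
After 6 (read(2)): returned '', offset=22
After 7 (seek(4, SET)): offset=4
After 8 (read(6)): returned '84XCZY', offset=10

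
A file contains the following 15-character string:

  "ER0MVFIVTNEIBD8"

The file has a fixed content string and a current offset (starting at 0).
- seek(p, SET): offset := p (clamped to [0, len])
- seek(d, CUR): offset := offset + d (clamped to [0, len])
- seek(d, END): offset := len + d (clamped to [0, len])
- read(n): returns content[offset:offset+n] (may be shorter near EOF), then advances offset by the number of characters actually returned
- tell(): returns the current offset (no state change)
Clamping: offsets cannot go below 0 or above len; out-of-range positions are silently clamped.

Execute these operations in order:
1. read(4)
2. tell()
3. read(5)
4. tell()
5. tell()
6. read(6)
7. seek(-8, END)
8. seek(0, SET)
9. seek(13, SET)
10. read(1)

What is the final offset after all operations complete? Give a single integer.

After 1 (read(4)): returned 'ER0M', offset=4
After 2 (tell()): offset=4
After 3 (read(5)): returned 'VFIVT', offset=9
After 4 (tell()): offset=9
After 5 (tell()): offset=9
After 6 (read(6)): returned 'NEIBD8', offset=15
After 7 (seek(-8, END)): offset=7
After 8 (seek(0, SET)): offset=0
After 9 (seek(13, SET)): offset=13
After 10 (read(1)): returned 'D', offset=14

Answer: 14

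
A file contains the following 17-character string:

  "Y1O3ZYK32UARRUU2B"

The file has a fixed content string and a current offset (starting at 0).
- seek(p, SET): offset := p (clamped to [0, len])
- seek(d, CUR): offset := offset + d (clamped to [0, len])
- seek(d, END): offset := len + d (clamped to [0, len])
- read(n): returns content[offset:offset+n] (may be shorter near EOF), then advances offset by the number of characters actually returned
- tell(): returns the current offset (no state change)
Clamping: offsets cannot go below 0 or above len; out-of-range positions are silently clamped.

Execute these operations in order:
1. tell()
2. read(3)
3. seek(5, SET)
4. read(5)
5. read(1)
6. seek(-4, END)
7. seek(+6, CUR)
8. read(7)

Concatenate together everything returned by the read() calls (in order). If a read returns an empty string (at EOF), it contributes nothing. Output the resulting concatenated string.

After 1 (tell()): offset=0
After 2 (read(3)): returned 'Y1O', offset=3
After 3 (seek(5, SET)): offset=5
After 4 (read(5)): returned 'YK32U', offset=10
After 5 (read(1)): returned 'A', offset=11
After 6 (seek(-4, END)): offset=13
After 7 (seek(+6, CUR)): offset=17
After 8 (read(7)): returned '', offset=17

Answer: Y1OYK32UA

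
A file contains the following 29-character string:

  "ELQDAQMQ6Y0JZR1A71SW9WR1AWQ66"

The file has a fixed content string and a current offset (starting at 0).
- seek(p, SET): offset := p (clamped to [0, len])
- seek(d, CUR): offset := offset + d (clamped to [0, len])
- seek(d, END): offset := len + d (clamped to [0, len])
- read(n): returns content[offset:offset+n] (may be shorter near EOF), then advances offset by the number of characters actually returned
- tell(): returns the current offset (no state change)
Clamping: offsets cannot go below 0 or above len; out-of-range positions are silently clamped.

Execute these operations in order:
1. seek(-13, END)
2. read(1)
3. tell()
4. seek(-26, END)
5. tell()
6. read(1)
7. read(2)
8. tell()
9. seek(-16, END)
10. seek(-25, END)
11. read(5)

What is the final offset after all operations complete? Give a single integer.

Answer: 9

Derivation:
After 1 (seek(-13, END)): offset=16
After 2 (read(1)): returned '7', offset=17
After 3 (tell()): offset=17
After 4 (seek(-26, END)): offset=3
After 5 (tell()): offset=3
After 6 (read(1)): returned 'D', offset=4
After 7 (read(2)): returned 'AQ', offset=6
After 8 (tell()): offset=6
After 9 (seek(-16, END)): offset=13
After 10 (seek(-25, END)): offset=4
After 11 (read(5)): returned 'AQMQ6', offset=9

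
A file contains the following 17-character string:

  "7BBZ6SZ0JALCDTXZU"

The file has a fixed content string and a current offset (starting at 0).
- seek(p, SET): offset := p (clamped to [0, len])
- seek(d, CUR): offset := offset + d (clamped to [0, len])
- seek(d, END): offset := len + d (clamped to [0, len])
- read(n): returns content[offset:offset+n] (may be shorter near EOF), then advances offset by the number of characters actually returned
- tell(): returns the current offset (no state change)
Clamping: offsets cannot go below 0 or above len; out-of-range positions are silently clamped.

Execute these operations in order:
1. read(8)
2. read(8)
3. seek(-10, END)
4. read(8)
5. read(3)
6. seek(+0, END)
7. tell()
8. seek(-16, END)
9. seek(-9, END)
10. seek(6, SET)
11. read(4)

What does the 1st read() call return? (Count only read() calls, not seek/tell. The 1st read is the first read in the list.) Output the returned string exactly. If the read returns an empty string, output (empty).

After 1 (read(8)): returned '7BBZ6SZ0', offset=8
After 2 (read(8)): returned 'JALCDTXZ', offset=16
After 3 (seek(-10, END)): offset=7
After 4 (read(8)): returned '0JALCDTX', offset=15
After 5 (read(3)): returned 'ZU', offset=17
After 6 (seek(+0, END)): offset=17
After 7 (tell()): offset=17
After 8 (seek(-16, END)): offset=1
After 9 (seek(-9, END)): offset=8
After 10 (seek(6, SET)): offset=6
After 11 (read(4)): returned 'Z0JA', offset=10

Answer: 7BBZ6SZ0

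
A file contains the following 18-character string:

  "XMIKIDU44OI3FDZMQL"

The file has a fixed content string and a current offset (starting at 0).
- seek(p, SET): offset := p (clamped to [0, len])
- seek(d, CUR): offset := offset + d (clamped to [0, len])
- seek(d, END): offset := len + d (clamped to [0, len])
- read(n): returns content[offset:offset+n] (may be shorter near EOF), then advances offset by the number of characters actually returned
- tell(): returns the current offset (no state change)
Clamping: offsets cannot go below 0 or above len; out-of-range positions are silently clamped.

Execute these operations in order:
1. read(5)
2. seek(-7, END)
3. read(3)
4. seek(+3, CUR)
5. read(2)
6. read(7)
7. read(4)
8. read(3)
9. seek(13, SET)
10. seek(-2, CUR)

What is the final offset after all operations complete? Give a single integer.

Answer: 11

Derivation:
After 1 (read(5)): returned 'XMIKI', offset=5
After 2 (seek(-7, END)): offset=11
After 3 (read(3)): returned '3FD', offset=14
After 4 (seek(+3, CUR)): offset=17
After 5 (read(2)): returned 'L', offset=18
After 6 (read(7)): returned '', offset=18
After 7 (read(4)): returned '', offset=18
After 8 (read(3)): returned '', offset=18
After 9 (seek(13, SET)): offset=13
After 10 (seek(-2, CUR)): offset=11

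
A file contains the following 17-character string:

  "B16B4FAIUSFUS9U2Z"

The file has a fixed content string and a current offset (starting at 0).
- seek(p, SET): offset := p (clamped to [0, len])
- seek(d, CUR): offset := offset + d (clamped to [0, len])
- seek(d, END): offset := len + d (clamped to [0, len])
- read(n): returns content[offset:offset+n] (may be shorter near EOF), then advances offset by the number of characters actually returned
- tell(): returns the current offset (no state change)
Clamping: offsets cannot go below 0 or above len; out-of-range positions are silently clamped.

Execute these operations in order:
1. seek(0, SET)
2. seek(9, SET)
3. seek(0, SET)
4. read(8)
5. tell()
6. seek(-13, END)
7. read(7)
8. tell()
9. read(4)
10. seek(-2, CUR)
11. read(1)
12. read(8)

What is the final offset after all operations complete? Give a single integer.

After 1 (seek(0, SET)): offset=0
After 2 (seek(9, SET)): offset=9
After 3 (seek(0, SET)): offset=0
After 4 (read(8)): returned 'B16B4FAI', offset=8
After 5 (tell()): offset=8
After 6 (seek(-13, END)): offset=4
After 7 (read(7)): returned '4FAIUSF', offset=11
After 8 (tell()): offset=11
After 9 (read(4)): returned 'US9U', offset=15
After 10 (seek(-2, CUR)): offset=13
After 11 (read(1)): returned '9', offset=14
After 12 (read(8)): returned 'U2Z', offset=17

Answer: 17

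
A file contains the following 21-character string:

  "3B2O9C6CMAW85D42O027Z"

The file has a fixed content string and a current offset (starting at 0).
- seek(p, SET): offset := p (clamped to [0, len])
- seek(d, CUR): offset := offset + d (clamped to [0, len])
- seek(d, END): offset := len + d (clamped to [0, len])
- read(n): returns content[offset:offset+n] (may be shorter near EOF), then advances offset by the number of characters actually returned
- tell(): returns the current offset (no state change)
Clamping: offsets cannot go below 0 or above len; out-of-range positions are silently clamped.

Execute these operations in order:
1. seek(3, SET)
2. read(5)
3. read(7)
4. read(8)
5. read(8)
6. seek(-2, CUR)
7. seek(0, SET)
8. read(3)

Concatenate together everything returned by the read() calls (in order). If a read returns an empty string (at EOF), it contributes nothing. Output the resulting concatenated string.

After 1 (seek(3, SET)): offset=3
After 2 (read(5)): returned 'O9C6C', offset=8
After 3 (read(7)): returned 'MAW85D4', offset=15
After 4 (read(8)): returned '2O027Z', offset=21
After 5 (read(8)): returned '', offset=21
After 6 (seek(-2, CUR)): offset=19
After 7 (seek(0, SET)): offset=0
After 8 (read(3)): returned '3B2', offset=3

Answer: O9C6CMAW85D42O027Z3B2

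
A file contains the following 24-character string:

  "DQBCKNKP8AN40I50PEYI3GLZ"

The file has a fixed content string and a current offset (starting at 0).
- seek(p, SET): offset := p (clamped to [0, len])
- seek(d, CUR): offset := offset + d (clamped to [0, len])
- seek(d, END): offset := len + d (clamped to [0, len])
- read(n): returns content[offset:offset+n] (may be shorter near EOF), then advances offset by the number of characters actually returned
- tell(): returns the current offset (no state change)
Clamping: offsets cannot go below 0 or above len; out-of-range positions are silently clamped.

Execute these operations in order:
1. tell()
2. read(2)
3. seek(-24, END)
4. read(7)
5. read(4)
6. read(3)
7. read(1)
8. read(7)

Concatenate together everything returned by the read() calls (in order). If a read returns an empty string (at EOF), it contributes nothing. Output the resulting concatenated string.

After 1 (tell()): offset=0
After 2 (read(2)): returned 'DQ', offset=2
After 3 (seek(-24, END)): offset=0
After 4 (read(7)): returned 'DQBCKNK', offset=7
After 5 (read(4)): returned 'P8AN', offset=11
After 6 (read(3)): returned '40I', offset=14
After 7 (read(1)): returned '5', offset=15
After 8 (read(7)): returned '0PEYI3G', offset=22

Answer: DQDQBCKNKP8AN40I50PEYI3G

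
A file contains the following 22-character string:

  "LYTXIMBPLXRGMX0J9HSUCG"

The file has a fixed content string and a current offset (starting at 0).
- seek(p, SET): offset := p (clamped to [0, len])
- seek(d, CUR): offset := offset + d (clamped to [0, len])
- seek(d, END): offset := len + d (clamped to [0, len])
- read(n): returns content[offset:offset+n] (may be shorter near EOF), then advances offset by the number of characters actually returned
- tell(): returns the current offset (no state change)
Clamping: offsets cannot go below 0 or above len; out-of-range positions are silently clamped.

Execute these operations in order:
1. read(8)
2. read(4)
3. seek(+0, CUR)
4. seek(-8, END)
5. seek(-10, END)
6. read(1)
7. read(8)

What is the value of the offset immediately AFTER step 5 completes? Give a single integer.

After 1 (read(8)): returned 'LYTXIMBP', offset=8
After 2 (read(4)): returned 'LXRG', offset=12
After 3 (seek(+0, CUR)): offset=12
After 4 (seek(-8, END)): offset=14
After 5 (seek(-10, END)): offset=12

Answer: 12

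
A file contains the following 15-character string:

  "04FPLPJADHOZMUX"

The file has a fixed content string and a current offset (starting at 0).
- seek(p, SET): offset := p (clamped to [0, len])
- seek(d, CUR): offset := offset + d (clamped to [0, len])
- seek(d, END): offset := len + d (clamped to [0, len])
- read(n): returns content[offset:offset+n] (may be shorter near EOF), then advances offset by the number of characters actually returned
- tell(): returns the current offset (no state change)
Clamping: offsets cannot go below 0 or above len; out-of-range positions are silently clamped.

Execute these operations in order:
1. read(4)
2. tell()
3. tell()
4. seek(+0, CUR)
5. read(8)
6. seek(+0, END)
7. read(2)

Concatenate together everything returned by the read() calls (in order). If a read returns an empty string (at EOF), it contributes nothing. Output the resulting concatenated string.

After 1 (read(4)): returned '04FP', offset=4
After 2 (tell()): offset=4
After 3 (tell()): offset=4
After 4 (seek(+0, CUR)): offset=4
After 5 (read(8)): returned 'LPJADHOZ', offset=12
After 6 (seek(+0, END)): offset=15
After 7 (read(2)): returned '', offset=15

Answer: 04FPLPJADHOZ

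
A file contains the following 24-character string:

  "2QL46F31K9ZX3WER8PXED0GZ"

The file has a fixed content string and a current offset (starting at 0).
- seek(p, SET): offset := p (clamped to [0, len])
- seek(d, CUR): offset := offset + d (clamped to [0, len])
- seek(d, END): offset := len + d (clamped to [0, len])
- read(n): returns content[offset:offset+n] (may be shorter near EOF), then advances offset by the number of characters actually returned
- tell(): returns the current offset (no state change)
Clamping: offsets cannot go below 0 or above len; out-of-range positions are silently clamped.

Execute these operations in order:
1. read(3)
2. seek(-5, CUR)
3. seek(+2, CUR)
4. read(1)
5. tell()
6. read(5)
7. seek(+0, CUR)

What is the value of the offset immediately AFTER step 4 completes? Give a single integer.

After 1 (read(3)): returned '2QL', offset=3
After 2 (seek(-5, CUR)): offset=0
After 3 (seek(+2, CUR)): offset=2
After 4 (read(1)): returned 'L', offset=3

Answer: 3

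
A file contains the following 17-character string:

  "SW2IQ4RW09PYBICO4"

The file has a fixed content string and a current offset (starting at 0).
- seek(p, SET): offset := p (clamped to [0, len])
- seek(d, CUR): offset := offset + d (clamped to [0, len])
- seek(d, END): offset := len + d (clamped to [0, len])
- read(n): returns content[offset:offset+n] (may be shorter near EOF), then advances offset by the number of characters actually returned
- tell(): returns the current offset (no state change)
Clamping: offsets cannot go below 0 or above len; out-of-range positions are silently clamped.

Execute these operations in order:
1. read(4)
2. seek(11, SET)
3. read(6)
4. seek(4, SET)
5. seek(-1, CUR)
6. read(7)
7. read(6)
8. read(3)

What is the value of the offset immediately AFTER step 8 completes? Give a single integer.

Answer: 17

Derivation:
After 1 (read(4)): returned 'SW2I', offset=4
After 2 (seek(11, SET)): offset=11
After 3 (read(6)): returned 'YBICO4', offset=17
After 4 (seek(4, SET)): offset=4
After 5 (seek(-1, CUR)): offset=3
After 6 (read(7)): returned 'IQ4RW09', offset=10
After 7 (read(6)): returned 'PYBICO', offset=16
After 8 (read(3)): returned '4', offset=17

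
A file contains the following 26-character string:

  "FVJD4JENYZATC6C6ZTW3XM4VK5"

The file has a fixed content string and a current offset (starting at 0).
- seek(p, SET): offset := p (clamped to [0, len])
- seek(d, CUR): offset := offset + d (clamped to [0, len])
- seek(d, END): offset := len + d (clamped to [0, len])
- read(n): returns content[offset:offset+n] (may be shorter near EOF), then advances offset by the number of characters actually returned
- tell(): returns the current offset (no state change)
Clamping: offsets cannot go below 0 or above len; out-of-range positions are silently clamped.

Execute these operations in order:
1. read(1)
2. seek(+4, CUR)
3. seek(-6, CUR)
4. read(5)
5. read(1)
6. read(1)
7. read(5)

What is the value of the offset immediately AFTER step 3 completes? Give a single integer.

Answer: 0

Derivation:
After 1 (read(1)): returned 'F', offset=1
After 2 (seek(+4, CUR)): offset=5
After 3 (seek(-6, CUR)): offset=0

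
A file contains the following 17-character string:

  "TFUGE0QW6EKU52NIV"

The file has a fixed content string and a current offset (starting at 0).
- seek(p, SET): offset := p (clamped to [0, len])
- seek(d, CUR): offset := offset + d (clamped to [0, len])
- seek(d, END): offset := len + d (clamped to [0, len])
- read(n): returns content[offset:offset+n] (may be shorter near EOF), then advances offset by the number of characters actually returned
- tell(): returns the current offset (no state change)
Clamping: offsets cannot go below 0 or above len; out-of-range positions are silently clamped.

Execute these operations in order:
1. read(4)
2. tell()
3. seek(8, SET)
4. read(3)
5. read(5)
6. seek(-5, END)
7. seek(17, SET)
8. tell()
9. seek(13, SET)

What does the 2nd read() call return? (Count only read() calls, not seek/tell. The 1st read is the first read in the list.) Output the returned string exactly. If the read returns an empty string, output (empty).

After 1 (read(4)): returned 'TFUG', offset=4
After 2 (tell()): offset=4
After 3 (seek(8, SET)): offset=8
After 4 (read(3)): returned '6EK', offset=11
After 5 (read(5)): returned 'U52NI', offset=16
After 6 (seek(-5, END)): offset=12
After 7 (seek(17, SET)): offset=17
After 8 (tell()): offset=17
After 9 (seek(13, SET)): offset=13

Answer: 6EK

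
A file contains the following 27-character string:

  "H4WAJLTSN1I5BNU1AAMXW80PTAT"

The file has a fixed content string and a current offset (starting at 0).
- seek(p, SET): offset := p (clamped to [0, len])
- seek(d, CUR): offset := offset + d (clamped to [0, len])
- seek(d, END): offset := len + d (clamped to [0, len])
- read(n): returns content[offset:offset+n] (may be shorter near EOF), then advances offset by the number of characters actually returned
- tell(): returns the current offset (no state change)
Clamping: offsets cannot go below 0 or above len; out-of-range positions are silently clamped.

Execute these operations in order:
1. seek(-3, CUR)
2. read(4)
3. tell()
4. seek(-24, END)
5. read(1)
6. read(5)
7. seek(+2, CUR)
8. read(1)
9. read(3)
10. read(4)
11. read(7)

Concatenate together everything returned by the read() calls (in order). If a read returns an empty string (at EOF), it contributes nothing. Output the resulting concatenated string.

After 1 (seek(-3, CUR)): offset=0
After 2 (read(4)): returned 'H4WA', offset=4
After 3 (tell()): offset=4
After 4 (seek(-24, END)): offset=3
After 5 (read(1)): returned 'A', offset=4
After 6 (read(5)): returned 'JLTSN', offset=9
After 7 (seek(+2, CUR)): offset=11
After 8 (read(1)): returned '5', offset=12
After 9 (read(3)): returned 'BNU', offset=15
After 10 (read(4)): returned '1AAM', offset=19
After 11 (read(7)): returned 'XW80PTA', offset=26

Answer: H4WAAJLTSN5BNU1AAMXW80PTA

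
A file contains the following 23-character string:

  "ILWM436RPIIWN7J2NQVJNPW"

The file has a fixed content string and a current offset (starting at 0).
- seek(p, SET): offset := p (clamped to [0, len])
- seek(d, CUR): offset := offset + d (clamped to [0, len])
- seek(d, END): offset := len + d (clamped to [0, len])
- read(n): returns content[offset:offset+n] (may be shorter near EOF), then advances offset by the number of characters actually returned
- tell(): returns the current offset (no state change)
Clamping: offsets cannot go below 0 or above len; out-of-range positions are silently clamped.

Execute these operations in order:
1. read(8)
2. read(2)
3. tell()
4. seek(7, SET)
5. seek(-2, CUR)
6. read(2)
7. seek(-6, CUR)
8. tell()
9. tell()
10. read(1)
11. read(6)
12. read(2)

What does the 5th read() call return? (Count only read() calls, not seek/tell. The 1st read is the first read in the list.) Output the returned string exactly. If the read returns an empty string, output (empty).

Answer: WM436R

Derivation:
After 1 (read(8)): returned 'ILWM436R', offset=8
After 2 (read(2)): returned 'PI', offset=10
After 3 (tell()): offset=10
After 4 (seek(7, SET)): offset=7
After 5 (seek(-2, CUR)): offset=5
After 6 (read(2)): returned '36', offset=7
After 7 (seek(-6, CUR)): offset=1
After 8 (tell()): offset=1
After 9 (tell()): offset=1
After 10 (read(1)): returned 'L', offset=2
After 11 (read(6)): returned 'WM436R', offset=8
After 12 (read(2)): returned 'PI', offset=10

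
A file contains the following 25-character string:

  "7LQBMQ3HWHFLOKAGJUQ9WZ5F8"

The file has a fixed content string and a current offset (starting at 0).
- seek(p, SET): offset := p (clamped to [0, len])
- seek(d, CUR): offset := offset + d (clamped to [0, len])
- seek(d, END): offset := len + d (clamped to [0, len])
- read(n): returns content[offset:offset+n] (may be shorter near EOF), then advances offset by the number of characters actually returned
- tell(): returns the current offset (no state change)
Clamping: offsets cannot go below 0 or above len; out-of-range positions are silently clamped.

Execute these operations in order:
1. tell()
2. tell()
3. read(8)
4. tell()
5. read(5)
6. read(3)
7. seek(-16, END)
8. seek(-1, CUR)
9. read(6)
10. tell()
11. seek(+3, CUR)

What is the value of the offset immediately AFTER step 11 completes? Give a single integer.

After 1 (tell()): offset=0
After 2 (tell()): offset=0
After 3 (read(8)): returned '7LQBMQ3H', offset=8
After 4 (tell()): offset=8
After 5 (read(5)): returned 'WHFLO', offset=13
After 6 (read(3)): returned 'KAG', offset=16
After 7 (seek(-16, END)): offset=9
After 8 (seek(-1, CUR)): offset=8
After 9 (read(6)): returned 'WHFLOK', offset=14
After 10 (tell()): offset=14
After 11 (seek(+3, CUR)): offset=17

Answer: 17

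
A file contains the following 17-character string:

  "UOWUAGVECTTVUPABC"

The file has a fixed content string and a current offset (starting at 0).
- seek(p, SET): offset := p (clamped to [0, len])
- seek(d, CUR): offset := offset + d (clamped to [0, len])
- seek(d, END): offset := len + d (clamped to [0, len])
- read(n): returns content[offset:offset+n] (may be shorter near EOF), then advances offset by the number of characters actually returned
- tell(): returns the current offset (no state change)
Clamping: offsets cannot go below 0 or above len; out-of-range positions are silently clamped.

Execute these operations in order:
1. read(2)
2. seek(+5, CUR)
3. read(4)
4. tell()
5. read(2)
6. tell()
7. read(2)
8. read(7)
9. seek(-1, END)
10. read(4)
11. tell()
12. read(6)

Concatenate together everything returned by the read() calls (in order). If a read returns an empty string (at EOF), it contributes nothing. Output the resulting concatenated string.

After 1 (read(2)): returned 'UO', offset=2
After 2 (seek(+5, CUR)): offset=7
After 3 (read(4)): returned 'ECTT', offset=11
After 4 (tell()): offset=11
After 5 (read(2)): returned 'VU', offset=13
After 6 (tell()): offset=13
After 7 (read(2)): returned 'PA', offset=15
After 8 (read(7)): returned 'BC', offset=17
After 9 (seek(-1, END)): offset=16
After 10 (read(4)): returned 'C', offset=17
After 11 (tell()): offset=17
After 12 (read(6)): returned '', offset=17

Answer: UOECTTVUPABCC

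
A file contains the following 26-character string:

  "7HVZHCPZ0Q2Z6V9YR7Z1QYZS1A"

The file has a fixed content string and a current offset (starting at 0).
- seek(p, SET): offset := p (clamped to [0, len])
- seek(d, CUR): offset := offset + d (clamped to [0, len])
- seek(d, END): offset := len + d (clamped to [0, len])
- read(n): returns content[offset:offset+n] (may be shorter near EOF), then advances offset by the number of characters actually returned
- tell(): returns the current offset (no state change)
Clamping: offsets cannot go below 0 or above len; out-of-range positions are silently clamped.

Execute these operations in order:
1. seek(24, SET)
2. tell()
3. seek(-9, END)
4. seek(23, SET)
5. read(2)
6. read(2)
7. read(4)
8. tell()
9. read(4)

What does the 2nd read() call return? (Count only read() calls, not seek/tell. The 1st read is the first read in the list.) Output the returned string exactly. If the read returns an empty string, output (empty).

Answer: A

Derivation:
After 1 (seek(24, SET)): offset=24
After 2 (tell()): offset=24
After 3 (seek(-9, END)): offset=17
After 4 (seek(23, SET)): offset=23
After 5 (read(2)): returned 'S1', offset=25
After 6 (read(2)): returned 'A', offset=26
After 7 (read(4)): returned '', offset=26
After 8 (tell()): offset=26
After 9 (read(4)): returned '', offset=26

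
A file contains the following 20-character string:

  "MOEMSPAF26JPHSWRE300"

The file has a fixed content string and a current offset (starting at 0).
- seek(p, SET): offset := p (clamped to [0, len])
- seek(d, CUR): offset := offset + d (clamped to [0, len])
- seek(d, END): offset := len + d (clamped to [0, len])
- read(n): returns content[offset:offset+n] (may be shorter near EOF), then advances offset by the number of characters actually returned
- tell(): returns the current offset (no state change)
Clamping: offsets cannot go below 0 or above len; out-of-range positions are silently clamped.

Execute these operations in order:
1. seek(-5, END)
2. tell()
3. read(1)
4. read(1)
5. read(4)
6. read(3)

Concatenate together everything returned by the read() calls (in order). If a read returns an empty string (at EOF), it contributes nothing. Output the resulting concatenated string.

After 1 (seek(-5, END)): offset=15
After 2 (tell()): offset=15
After 3 (read(1)): returned 'R', offset=16
After 4 (read(1)): returned 'E', offset=17
After 5 (read(4)): returned '300', offset=20
After 6 (read(3)): returned '', offset=20

Answer: RE300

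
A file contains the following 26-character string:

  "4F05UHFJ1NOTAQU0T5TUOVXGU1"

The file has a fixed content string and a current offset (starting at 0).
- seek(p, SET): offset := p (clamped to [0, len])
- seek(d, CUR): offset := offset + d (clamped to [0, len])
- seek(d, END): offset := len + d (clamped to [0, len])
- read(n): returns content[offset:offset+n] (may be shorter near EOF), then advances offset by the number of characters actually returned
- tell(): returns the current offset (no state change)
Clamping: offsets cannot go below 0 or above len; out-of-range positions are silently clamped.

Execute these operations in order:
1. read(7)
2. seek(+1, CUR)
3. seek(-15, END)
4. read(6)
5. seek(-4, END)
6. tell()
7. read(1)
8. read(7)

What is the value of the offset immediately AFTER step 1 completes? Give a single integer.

After 1 (read(7)): returned '4F05UHF', offset=7

Answer: 7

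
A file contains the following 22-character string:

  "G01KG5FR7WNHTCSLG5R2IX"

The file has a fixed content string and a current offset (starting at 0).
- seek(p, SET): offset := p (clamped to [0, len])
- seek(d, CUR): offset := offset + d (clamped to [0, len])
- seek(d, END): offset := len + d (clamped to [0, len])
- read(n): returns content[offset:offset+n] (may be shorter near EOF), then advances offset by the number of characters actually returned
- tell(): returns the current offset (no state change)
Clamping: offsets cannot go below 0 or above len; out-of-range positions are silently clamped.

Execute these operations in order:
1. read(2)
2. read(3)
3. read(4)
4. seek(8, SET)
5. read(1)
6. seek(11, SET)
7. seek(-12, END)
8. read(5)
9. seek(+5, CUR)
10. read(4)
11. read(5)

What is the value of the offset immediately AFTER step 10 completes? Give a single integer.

After 1 (read(2)): returned 'G0', offset=2
After 2 (read(3)): returned '1KG', offset=5
After 3 (read(4)): returned '5FR7', offset=9
After 4 (seek(8, SET)): offset=8
After 5 (read(1)): returned '7', offset=9
After 6 (seek(11, SET)): offset=11
After 7 (seek(-12, END)): offset=10
After 8 (read(5)): returned 'NHTCS', offset=15
After 9 (seek(+5, CUR)): offset=20
After 10 (read(4)): returned 'IX', offset=22

Answer: 22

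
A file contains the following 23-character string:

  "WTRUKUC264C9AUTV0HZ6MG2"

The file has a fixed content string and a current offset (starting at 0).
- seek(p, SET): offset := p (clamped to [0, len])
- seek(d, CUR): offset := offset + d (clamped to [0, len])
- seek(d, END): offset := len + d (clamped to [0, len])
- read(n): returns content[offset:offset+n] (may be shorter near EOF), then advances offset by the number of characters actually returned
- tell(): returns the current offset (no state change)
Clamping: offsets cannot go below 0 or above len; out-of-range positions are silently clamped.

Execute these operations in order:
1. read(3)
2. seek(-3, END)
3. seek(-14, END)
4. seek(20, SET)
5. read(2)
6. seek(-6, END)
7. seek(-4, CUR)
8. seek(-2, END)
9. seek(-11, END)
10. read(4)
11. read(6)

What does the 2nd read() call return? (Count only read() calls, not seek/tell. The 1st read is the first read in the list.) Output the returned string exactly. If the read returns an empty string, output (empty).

After 1 (read(3)): returned 'WTR', offset=3
After 2 (seek(-3, END)): offset=20
After 3 (seek(-14, END)): offset=9
After 4 (seek(20, SET)): offset=20
After 5 (read(2)): returned 'MG', offset=22
After 6 (seek(-6, END)): offset=17
After 7 (seek(-4, CUR)): offset=13
After 8 (seek(-2, END)): offset=21
After 9 (seek(-11, END)): offset=12
After 10 (read(4)): returned 'AUTV', offset=16
After 11 (read(6)): returned '0HZ6MG', offset=22

Answer: MG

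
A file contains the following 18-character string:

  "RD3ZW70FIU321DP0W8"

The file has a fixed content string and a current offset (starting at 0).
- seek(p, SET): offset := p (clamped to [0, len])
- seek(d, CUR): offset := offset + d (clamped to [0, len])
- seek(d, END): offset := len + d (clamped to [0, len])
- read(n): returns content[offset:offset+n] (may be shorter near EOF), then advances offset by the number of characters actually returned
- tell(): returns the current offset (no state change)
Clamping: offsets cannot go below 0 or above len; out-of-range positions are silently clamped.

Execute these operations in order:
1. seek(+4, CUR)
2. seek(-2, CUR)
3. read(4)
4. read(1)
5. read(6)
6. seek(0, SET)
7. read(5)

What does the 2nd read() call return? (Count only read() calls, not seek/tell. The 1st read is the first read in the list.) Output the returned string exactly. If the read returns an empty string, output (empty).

After 1 (seek(+4, CUR)): offset=4
After 2 (seek(-2, CUR)): offset=2
After 3 (read(4)): returned '3ZW7', offset=6
After 4 (read(1)): returned '0', offset=7
After 5 (read(6)): returned 'FIU321', offset=13
After 6 (seek(0, SET)): offset=0
After 7 (read(5)): returned 'RD3ZW', offset=5

Answer: 0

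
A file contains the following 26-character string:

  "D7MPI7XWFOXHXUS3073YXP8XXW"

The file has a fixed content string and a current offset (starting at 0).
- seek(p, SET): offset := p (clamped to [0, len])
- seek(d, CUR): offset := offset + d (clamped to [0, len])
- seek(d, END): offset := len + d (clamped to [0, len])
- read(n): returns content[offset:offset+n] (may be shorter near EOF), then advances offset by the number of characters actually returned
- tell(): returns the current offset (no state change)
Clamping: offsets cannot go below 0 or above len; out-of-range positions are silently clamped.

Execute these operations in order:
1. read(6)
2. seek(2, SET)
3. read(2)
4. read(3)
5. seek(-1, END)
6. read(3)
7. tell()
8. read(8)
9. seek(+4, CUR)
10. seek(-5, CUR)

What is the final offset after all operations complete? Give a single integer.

After 1 (read(6)): returned 'D7MPI7', offset=6
After 2 (seek(2, SET)): offset=2
After 3 (read(2)): returned 'MP', offset=4
After 4 (read(3)): returned 'I7X', offset=7
After 5 (seek(-1, END)): offset=25
After 6 (read(3)): returned 'W', offset=26
After 7 (tell()): offset=26
After 8 (read(8)): returned '', offset=26
After 9 (seek(+4, CUR)): offset=26
After 10 (seek(-5, CUR)): offset=21

Answer: 21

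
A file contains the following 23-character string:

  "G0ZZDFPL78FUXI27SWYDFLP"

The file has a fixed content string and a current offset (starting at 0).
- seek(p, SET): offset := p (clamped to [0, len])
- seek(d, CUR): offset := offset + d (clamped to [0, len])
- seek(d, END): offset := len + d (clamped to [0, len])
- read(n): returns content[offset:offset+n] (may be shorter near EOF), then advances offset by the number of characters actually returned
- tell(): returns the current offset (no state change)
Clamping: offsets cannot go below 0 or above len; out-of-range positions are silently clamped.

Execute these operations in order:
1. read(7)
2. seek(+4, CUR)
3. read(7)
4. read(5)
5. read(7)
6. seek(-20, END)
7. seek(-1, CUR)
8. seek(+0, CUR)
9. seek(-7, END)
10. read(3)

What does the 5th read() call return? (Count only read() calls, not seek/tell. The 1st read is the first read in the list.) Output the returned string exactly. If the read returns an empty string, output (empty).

Answer: SWY

Derivation:
After 1 (read(7)): returned 'G0ZZDFP', offset=7
After 2 (seek(+4, CUR)): offset=11
After 3 (read(7)): returned 'UXI27SW', offset=18
After 4 (read(5)): returned 'YDFLP', offset=23
After 5 (read(7)): returned '', offset=23
After 6 (seek(-20, END)): offset=3
After 7 (seek(-1, CUR)): offset=2
After 8 (seek(+0, CUR)): offset=2
After 9 (seek(-7, END)): offset=16
After 10 (read(3)): returned 'SWY', offset=19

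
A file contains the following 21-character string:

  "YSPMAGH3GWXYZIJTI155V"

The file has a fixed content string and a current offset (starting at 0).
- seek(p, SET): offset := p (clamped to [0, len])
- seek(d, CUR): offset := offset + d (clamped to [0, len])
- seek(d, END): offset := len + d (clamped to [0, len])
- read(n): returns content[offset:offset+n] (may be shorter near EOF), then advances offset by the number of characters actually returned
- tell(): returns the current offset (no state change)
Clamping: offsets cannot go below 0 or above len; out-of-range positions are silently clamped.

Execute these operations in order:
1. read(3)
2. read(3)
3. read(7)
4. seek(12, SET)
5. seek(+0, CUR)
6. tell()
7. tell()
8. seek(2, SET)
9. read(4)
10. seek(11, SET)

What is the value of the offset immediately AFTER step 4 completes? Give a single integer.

Answer: 12

Derivation:
After 1 (read(3)): returned 'YSP', offset=3
After 2 (read(3)): returned 'MAG', offset=6
After 3 (read(7)): returned 'H3GWXYZ', offset=13
After 4 (seek(12, SET)): offset=12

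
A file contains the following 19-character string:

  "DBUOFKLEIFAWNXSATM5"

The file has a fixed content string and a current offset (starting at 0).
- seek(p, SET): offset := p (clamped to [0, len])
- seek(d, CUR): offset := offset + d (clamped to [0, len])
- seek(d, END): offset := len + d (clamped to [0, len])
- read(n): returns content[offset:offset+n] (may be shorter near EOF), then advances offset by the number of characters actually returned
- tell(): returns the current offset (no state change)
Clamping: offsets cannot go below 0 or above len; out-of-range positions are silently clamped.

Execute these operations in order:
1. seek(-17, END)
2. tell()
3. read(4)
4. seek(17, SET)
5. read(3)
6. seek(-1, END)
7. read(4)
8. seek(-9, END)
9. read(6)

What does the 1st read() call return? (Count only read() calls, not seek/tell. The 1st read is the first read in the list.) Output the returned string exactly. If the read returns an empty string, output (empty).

After 1 (seek(-17, END)): offset=2
After 2 (tell()): offset=2
After 3 (read(4)): returned 'UOFK', offset=6
After 4 (seek(17, SET)): offset=17
After 5 (read(3)): returned 'M5', offset=19
After 6 (seek(-1, END)): offset=18
After 7 (read(4)): returned '5', offset=19
After 8 (seek(-9, END)): offset=10
After 9 (read(6)): returned 'AWNXSA', offset=16

Answer: UOFK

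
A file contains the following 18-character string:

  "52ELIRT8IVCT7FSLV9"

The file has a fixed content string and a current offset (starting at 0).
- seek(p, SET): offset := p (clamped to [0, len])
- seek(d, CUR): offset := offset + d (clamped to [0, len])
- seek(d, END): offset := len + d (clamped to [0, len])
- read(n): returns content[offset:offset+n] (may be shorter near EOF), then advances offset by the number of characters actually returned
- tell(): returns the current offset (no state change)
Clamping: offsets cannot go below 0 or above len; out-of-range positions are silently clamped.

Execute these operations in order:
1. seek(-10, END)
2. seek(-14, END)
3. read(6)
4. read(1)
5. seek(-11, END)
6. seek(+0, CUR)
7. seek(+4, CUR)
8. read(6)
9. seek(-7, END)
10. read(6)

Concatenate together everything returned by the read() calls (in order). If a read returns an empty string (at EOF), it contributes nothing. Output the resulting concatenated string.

Answer: IRT8IVCT7FSLVT7FSLV

Derivation:
After 1 (seek(-10, END)): offset=8
After 2 (seek(-14, END)): offset=4
After 3 (read(6)): returned 'IRT8IV', offset=10
After 4 (read(1)): returned 'C', offset=11
After 5 (seek(-11, END)): offset=7
After 6 (seek(+0, CUR)): offset=7
After 7 (seek(+4, CUR)): offset=11
After 8 (read(6)): returned 'T7FSLV', offset=17
After 9 (seek(-7, END)): offset=11
After 10 (read(6)): returned 'T7FSLV', offset=17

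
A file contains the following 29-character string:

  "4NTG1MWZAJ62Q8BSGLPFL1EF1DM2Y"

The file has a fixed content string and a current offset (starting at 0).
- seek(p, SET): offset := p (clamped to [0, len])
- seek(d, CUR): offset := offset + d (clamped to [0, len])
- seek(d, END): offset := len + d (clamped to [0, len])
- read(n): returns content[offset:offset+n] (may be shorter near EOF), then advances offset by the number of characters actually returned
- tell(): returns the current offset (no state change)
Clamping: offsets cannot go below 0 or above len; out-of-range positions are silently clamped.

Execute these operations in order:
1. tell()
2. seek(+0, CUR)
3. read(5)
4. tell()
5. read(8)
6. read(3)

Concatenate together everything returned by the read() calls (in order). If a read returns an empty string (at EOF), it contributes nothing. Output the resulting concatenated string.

Answer: 4NTG1MWZAJ62Q8BS

Derivation:
After 1 (tell()): offset=0
After 2 (seek(+0, CUR)): offset=0
After 3 (read(5)): returned '4NTG1', offset=5
After 4 (tell()): offset=5
After 5 (read(8)): returned 'MWZAJ62Q', offset=13
After 6 (read(3)): returned '8BS', offset=16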